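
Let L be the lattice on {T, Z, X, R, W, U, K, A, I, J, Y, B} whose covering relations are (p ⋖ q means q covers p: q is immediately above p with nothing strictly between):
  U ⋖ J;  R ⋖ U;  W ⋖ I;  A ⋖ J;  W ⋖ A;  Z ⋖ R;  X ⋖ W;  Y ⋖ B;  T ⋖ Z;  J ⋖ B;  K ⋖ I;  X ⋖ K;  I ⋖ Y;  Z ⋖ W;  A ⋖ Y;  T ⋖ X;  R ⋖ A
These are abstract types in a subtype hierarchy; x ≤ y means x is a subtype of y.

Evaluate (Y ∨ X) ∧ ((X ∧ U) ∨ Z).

Z

Y ∨ X = Y
X ∧ U = T
T ∨ Z = Z
Y ∧ Z = Z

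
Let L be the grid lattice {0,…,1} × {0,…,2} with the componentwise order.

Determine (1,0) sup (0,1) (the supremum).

Common upper bounds of {(1,0), (0,1)}: (1,1), (1,2).
The least among these is (1,1).

(1,1)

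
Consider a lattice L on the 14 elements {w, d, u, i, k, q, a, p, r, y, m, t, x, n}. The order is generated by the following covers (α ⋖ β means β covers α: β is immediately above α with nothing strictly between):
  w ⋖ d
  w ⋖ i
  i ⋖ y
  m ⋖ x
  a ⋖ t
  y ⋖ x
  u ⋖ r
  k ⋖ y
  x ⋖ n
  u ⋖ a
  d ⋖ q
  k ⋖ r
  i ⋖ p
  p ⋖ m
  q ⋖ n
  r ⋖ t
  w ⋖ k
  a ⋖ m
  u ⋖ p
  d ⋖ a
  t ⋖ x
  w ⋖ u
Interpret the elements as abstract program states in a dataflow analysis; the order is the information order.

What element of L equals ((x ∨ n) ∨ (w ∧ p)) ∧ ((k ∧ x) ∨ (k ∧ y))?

x ∨ n = n
w ∧ p = w
n ∨ w = n
k ∧ x = k
k ∧ y = k
k ∨ k = k
n ∧ k = k

k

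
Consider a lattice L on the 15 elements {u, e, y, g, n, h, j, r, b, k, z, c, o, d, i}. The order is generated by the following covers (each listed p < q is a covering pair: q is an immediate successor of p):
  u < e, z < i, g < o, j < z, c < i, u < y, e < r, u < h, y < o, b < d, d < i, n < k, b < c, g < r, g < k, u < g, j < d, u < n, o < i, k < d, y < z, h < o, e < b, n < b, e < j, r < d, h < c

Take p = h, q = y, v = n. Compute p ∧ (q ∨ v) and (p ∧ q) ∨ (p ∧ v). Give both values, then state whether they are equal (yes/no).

h; u; no

q ∨ v = i, so p ∧ (q ∨ v) = h ∧ i = h.
p ∧ q = u and p ∧ v = u, so (p ∧ q) ∨ (p ∧ v) = u ∨ u = u.
Equal: no.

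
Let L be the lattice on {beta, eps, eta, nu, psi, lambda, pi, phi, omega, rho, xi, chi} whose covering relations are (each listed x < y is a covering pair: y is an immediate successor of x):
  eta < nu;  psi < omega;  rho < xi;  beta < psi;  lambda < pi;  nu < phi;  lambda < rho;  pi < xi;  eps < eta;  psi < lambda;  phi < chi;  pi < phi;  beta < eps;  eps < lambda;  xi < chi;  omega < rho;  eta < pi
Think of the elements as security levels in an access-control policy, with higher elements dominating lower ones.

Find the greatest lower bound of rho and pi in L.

Common lower bounds of {rho, pi}: beta, eps, lambda, psi.
The greatest among these is lambda.

lambda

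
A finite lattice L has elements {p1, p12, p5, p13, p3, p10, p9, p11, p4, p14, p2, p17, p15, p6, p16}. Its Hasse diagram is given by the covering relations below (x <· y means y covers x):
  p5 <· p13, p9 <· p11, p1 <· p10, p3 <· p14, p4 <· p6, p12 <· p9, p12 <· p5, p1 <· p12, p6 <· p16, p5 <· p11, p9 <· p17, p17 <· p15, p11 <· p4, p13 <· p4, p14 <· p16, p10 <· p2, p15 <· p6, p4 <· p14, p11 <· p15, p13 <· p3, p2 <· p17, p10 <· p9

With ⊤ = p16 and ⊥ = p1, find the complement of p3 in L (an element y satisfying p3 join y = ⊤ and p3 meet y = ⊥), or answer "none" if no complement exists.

Need y with p3 ∨ y = p16 and p3 ∧ y = p1.
Checking each element gives: p2.

p2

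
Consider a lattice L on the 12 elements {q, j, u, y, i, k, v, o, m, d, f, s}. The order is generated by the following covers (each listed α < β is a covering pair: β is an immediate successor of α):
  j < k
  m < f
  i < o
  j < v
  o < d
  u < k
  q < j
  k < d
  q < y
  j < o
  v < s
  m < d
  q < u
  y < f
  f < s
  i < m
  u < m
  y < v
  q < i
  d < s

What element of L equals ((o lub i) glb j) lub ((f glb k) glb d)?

o ∨ i = o
o ∧ j = j
f ∧ k = u
u ∧ d = u
j ∨ u = k

k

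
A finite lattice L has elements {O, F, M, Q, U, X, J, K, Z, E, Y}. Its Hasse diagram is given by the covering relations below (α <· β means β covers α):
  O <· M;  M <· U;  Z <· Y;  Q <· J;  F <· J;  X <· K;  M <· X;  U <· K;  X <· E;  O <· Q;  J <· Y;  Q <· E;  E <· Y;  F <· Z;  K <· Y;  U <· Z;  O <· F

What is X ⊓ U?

Common lower bounds of {X, U}: M, O.
The greatest among these is M.

M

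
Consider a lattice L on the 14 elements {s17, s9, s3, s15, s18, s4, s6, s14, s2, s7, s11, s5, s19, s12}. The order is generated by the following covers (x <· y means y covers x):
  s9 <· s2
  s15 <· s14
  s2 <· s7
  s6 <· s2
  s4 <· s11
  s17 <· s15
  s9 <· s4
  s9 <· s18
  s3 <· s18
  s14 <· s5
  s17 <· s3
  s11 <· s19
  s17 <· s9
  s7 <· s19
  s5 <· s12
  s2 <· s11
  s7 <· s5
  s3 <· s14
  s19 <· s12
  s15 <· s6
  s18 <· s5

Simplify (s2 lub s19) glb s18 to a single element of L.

s9

s2 ∨ s19 = s19
s19 ∧ s18 = s9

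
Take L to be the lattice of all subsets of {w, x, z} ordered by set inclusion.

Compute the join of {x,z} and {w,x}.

{w,x,z}

Under ⊆, join is union: {x,z} ∪ {w,x} = {w,x,z}.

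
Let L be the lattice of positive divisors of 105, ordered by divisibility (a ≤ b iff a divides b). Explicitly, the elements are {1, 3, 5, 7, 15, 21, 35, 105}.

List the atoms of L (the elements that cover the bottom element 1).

The atoms are exactly the elements that cover 1: 3, 5, 7.

3, 5, 7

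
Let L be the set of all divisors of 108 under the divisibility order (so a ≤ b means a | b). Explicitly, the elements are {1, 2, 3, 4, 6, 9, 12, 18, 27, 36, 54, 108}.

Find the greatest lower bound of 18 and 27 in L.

9

In the divisibility order, the meet is the greatest common divisor: gcd(18, 27) = 9.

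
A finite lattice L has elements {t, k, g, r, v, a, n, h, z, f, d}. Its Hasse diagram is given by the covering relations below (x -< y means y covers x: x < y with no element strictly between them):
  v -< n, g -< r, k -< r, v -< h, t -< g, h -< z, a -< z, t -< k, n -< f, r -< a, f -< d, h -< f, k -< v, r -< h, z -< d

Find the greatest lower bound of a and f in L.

r

Common lower bounds of {a, f}: g, k, r, t.
The greatest among these is r.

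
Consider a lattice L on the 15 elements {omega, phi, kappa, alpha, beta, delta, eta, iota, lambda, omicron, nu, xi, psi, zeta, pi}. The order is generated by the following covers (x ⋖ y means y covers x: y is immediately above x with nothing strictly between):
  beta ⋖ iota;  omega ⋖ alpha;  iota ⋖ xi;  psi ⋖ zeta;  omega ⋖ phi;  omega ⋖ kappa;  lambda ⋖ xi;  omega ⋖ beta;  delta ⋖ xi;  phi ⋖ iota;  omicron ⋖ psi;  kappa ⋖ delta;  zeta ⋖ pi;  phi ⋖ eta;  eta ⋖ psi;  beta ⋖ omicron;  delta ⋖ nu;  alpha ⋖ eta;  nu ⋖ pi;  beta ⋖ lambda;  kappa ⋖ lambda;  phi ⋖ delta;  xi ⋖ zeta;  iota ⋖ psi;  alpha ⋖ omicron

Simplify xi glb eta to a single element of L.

xi ∧ eta = phi

phi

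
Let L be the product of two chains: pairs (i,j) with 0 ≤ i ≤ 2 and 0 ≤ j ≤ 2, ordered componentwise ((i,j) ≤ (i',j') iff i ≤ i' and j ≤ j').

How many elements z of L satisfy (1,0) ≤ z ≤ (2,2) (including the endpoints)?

6

The interval [(1,0), (2,2)] = {(1,0), (1,1), (1,2), (2,0), (2,1), (2,2)}, which has 6 elements.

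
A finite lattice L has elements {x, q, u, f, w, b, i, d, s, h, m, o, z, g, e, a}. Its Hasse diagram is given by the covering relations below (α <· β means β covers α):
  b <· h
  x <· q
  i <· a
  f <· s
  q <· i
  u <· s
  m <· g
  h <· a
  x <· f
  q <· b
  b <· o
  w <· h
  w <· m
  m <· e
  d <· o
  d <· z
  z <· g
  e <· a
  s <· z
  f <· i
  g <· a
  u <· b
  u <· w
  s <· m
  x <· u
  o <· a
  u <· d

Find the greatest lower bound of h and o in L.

b

Common lower bounds of {h, o}: b, q, u, x.
The greatest among these is b.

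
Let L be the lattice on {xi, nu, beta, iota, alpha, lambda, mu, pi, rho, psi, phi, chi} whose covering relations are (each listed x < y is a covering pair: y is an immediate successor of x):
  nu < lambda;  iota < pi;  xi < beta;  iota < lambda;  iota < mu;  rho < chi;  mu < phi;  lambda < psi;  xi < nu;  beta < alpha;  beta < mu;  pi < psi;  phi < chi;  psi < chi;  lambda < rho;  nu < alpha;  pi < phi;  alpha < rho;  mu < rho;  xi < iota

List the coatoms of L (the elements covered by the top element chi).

The coatoms are exactly the elements covered by chi: phi, psi, rho.

phi, psi, rho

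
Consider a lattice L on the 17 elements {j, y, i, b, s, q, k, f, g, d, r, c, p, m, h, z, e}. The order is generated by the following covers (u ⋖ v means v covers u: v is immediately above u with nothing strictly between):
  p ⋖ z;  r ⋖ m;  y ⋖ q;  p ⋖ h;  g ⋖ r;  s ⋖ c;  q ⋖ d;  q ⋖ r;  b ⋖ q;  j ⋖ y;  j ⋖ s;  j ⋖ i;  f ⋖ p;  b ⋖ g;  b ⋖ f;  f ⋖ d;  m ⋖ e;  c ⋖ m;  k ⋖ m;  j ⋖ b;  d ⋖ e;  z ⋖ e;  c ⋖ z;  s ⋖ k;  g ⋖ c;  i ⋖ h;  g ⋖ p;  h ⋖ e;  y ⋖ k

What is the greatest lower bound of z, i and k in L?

Common lower bounds of {z, i, k}: j.
The greatest among these is j.

j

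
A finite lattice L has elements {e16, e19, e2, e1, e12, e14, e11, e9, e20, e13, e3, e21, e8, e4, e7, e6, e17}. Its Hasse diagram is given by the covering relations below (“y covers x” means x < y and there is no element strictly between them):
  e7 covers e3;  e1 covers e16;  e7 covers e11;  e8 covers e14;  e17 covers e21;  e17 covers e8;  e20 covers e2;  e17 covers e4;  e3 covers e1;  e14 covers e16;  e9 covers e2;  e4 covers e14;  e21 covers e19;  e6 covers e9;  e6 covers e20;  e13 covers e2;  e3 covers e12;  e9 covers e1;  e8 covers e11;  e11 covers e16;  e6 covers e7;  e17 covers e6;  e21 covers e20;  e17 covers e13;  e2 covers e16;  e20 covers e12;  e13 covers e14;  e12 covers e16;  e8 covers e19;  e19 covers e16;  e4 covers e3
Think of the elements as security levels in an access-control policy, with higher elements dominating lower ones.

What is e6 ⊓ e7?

e7

Common lower bounds of {e6, e7}: e1, e11, e12, e16, e3, e7.
The greatest among these is e7.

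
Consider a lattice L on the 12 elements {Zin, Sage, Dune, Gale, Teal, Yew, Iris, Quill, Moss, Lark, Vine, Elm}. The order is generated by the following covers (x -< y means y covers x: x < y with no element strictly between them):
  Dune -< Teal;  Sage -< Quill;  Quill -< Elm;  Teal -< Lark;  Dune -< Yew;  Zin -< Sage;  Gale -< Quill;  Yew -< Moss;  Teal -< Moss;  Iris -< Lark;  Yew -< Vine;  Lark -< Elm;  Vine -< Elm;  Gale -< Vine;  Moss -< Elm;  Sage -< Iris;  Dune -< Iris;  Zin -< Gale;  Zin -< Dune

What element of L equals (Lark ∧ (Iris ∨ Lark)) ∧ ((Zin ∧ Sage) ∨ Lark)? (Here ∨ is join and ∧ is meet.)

Iris ∨ Lark = Lark
Lark ∧ Lark = Lark
Zin ∧ Sage = Zin
Zin ∨ Lark = Lark
Lark ∧ Lark = Lark

Lark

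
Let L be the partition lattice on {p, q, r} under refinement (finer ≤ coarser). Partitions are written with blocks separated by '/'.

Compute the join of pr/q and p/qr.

pqr

Common upper bounds of {pr/q, p/qr}: pqr.
The least among these is pqr.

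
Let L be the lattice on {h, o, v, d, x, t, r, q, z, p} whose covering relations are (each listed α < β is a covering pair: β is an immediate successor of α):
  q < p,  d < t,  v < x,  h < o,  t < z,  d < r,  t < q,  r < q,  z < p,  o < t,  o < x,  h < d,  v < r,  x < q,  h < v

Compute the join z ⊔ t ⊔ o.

z

Common upper bounds of {z, t, o}: p, z.
The least among these is z.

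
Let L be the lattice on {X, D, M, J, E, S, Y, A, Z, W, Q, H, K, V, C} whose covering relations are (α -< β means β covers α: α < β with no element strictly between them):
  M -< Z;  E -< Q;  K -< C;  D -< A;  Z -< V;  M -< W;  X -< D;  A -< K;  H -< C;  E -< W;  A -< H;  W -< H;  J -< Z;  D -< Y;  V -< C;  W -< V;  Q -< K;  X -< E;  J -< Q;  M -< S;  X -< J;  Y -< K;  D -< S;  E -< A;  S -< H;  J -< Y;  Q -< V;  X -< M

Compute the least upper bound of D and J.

Y

Common upper bounds of {D, J}: C, K, Y.
The least among these is Y.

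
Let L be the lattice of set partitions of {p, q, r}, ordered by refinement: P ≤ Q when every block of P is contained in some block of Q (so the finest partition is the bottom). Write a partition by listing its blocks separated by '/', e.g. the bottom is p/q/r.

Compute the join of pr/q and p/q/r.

The join of pr/q and p/q/r merges any blocks that overlap across the partitions, giving pr/q.

pr/q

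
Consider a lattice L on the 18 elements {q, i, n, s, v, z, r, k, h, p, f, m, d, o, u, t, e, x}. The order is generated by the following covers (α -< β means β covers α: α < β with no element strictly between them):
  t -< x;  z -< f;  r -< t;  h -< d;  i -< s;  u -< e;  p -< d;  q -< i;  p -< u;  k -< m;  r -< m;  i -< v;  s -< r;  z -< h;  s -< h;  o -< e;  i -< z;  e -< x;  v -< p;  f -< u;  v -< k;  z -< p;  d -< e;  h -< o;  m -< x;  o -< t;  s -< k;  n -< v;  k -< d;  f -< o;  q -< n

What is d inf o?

Common lower bounds of {d, o}: h, i, q, s, z.
The greatest among these is h.

h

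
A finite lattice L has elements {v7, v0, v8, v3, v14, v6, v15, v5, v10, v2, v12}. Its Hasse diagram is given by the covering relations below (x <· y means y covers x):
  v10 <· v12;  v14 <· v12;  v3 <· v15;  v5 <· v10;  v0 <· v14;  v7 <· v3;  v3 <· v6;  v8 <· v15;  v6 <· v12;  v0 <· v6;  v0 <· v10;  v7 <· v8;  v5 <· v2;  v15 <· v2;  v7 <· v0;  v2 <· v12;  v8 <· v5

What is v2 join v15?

Common upper bounds of {v2, v15}: v12, v2.
The least among these is v2.

v2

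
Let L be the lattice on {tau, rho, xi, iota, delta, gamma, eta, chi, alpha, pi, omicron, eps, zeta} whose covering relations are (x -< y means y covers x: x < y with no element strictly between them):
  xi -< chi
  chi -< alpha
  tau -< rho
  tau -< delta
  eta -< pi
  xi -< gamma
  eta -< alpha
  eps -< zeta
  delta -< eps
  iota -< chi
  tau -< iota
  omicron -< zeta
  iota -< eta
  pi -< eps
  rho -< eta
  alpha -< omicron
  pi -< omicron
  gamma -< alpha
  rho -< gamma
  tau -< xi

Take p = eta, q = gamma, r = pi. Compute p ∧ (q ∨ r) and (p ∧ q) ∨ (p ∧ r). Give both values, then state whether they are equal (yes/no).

q ∨ r = omicron, so p ∧ (q ∨ r) = eta ∧ omicron = eta.
p ∧ q = rho and p ∧ r = eta, so (p ∧ q) ∨ (p ∧ r) = rho ∨ eta = eta.
Equal: yes.

eta; eta; yes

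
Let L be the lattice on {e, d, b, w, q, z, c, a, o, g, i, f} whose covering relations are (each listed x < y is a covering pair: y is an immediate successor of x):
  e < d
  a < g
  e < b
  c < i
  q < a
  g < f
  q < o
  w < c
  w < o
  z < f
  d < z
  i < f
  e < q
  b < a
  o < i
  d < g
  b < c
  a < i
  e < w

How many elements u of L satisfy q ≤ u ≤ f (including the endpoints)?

6

The interval [q, f] = {a, f, g, i, o, q}, which has 6 elements.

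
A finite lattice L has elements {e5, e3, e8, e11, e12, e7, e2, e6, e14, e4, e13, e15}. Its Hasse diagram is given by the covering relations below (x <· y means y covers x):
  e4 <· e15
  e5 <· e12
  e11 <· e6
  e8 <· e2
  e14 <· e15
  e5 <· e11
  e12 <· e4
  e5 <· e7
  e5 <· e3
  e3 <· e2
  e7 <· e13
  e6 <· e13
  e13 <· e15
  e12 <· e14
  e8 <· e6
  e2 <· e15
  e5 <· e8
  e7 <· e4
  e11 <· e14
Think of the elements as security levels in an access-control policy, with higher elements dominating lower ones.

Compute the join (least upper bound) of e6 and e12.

e15

Common upper bounds of {e6, e12}: e15.
The least among these is e15.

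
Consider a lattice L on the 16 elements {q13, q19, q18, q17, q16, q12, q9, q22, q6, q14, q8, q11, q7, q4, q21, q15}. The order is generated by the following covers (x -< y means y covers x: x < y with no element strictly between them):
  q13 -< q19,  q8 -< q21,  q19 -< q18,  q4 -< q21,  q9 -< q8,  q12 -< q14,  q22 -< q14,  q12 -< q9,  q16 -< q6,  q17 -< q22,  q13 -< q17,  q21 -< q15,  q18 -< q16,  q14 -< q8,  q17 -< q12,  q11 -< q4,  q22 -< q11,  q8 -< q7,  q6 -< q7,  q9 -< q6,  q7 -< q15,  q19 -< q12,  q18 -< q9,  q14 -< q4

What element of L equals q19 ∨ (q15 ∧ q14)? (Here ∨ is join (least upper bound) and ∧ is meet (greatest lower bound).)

q15 ∧ q14 = q14
q19 ∨ q14 = q14

q14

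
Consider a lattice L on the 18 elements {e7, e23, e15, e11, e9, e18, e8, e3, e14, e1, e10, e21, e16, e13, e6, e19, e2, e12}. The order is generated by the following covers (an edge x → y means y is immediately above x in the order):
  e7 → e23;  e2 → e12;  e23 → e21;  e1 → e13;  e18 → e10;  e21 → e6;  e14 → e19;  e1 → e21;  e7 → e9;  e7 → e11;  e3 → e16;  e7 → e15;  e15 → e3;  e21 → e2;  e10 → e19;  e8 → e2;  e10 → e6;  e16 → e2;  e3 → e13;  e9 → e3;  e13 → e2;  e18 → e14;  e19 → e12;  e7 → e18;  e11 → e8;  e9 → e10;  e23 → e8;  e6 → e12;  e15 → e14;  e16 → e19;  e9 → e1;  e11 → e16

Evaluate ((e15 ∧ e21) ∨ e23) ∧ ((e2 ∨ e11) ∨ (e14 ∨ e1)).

e15 ∧ e21 = e7
e7 ∨ e23 = e23
e2 ∨ e11 = e2
e14 ∨ e1 = e12
e2 ∨ e12 = e12
e23 ∧ e12 = e23

e23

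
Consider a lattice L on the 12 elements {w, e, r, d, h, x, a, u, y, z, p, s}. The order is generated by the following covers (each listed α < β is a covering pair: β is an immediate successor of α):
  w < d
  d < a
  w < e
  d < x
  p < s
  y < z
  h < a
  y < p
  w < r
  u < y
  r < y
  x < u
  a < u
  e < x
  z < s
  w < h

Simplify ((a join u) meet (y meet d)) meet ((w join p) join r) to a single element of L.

d

a ∨ u = u
y ∧ d = d
u ∧ d = d
w ∨ p = p
p ∨ r = p
d ∧ p = d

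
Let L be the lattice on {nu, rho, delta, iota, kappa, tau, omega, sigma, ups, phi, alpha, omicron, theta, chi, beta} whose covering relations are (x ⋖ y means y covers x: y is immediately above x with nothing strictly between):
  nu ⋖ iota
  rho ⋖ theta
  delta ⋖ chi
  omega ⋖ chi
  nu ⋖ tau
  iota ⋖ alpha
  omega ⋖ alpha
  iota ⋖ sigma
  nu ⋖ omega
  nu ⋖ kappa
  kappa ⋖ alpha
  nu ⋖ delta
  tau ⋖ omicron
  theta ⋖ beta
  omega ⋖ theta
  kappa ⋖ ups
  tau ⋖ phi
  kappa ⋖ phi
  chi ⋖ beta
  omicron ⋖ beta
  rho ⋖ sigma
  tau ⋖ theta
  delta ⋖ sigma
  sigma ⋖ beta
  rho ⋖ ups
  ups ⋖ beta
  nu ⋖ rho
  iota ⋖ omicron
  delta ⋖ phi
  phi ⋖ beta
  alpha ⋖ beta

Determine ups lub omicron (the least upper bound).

beta

Common upper bounds of {ups, omicron}: beta.
The least among these is beta.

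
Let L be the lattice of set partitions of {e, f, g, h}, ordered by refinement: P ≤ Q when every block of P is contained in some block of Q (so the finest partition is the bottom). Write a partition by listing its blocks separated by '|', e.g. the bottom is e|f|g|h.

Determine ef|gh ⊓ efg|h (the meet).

ef|g|h

Common lower bounds of {ef|gh, efg|h}: ef|g|h, e|f|g|h.
The greatest among these is ef|g|h.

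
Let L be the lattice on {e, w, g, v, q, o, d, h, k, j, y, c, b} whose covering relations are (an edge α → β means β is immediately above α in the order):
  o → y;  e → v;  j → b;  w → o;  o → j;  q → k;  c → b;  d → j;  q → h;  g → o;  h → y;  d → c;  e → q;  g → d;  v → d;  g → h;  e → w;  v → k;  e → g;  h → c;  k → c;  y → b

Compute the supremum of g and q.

Common upper bounds of {g, q}: b, c, h, y.
The least among these is h.

h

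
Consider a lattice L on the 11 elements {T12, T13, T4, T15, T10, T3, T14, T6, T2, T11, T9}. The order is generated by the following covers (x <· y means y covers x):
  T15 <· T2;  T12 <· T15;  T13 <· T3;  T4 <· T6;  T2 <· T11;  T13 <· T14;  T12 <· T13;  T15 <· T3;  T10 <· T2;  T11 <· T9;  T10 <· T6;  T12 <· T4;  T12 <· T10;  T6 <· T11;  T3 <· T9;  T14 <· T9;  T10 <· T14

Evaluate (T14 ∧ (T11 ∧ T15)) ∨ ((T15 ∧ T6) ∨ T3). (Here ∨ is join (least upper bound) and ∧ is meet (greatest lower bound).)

T11 ∧ T15 = T15
T14 ∧ T15 = T12
T15 ∧ T6 = T12
T12 ∨ T3 = T3
T12 ∨ T3 = T3

T3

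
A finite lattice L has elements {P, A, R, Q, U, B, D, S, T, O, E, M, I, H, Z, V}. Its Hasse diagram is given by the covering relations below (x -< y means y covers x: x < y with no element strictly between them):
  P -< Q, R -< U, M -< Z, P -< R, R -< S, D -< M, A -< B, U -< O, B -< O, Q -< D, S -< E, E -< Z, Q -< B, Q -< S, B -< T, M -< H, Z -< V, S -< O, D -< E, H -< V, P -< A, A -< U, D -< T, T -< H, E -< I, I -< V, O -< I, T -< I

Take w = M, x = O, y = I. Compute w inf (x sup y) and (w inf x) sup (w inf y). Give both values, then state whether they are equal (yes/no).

D; D; yes

x sup y = I, so w inf (x sup y) = M inf I = D.
w inf x = Q and w inf y = D, so (w inf x) sup (w inf y) = Q sup D = D.
Equal: yes.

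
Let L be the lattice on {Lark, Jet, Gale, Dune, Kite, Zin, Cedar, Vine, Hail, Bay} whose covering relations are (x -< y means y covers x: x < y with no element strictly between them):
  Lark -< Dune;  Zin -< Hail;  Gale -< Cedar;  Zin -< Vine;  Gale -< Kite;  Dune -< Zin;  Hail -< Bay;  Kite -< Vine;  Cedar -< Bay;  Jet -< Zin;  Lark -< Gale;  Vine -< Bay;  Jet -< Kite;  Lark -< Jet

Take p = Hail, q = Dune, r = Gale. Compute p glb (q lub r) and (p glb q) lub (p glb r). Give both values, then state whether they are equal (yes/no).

Zin; Dune; no

q lub r = Vine, so p glb (q lub r) = Hail glb Vine = Zin.
p glb q = Dune and p glb r = Lark, so (p glb q) lub (p glb r) = Dune lub Lark = Dune.
Equal: no.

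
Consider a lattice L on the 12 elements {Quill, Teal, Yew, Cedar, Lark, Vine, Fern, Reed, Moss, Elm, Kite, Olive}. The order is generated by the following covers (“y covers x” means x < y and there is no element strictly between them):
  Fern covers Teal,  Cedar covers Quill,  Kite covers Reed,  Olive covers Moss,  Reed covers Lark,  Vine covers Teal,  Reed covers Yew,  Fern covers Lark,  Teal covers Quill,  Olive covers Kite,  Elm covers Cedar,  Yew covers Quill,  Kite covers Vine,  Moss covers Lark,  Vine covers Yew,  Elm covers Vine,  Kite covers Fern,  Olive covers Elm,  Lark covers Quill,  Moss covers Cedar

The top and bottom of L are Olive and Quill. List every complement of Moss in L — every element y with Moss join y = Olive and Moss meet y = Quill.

Teal, Vine, Yew

Need y with Moss ∨ y = Olive and Moss ∧ y = Quill.
Checking each element gives: Teal, Vine, Yew.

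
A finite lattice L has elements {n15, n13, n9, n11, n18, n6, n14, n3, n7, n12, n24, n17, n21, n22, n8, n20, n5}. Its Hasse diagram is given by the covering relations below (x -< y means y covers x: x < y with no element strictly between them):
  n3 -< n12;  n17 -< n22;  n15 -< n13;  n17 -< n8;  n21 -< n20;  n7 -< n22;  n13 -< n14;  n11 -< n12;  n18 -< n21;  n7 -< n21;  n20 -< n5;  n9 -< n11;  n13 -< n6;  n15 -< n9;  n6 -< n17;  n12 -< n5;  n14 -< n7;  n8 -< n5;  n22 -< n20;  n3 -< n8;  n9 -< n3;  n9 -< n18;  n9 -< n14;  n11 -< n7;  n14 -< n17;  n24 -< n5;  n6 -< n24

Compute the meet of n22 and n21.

n7

Common lower bounds of {n22, n21}: n11, n13, n14, n15, n7, n9.
The greatest among these is n7.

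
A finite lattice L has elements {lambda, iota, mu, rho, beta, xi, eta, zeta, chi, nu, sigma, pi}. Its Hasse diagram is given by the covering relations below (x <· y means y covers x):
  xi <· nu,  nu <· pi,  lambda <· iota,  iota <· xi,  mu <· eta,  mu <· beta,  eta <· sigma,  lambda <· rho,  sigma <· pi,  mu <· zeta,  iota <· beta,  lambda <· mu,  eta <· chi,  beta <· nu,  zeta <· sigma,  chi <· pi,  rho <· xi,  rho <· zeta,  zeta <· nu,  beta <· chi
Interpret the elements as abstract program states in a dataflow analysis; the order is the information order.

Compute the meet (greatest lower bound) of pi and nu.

nu

Common lower bounds of {pi, nu}: beta, iota, lambda, mu, nu, rho, xi, zeta.
The greatest among these is nu.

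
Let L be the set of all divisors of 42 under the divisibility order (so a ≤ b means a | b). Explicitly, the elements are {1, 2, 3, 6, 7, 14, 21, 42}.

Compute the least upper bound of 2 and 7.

14

In the divisibility order, the join is the least common multiple: lcm(2, 7) = 14.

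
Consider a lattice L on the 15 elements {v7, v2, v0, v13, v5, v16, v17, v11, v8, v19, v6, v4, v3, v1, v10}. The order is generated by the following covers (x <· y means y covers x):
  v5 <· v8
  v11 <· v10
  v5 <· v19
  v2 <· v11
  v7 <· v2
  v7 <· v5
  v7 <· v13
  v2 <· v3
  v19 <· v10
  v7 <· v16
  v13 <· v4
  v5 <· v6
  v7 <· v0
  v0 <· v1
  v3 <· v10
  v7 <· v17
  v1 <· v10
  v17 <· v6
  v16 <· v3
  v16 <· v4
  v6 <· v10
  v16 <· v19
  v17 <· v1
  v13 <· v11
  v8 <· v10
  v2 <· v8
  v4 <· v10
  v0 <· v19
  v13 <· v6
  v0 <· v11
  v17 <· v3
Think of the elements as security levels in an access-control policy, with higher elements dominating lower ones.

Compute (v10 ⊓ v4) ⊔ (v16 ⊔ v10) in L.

v10

v10 ∧ v4 = v4
v16 ∨ v10 = v10
v4 ∨ v10 = v10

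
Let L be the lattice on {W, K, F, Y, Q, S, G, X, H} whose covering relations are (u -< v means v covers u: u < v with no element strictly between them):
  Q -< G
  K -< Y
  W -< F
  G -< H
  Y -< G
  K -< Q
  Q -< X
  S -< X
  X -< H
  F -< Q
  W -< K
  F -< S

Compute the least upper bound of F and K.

Common upper bounds of {F, K}: G, H, Q, X.
The least among these is Q.

Q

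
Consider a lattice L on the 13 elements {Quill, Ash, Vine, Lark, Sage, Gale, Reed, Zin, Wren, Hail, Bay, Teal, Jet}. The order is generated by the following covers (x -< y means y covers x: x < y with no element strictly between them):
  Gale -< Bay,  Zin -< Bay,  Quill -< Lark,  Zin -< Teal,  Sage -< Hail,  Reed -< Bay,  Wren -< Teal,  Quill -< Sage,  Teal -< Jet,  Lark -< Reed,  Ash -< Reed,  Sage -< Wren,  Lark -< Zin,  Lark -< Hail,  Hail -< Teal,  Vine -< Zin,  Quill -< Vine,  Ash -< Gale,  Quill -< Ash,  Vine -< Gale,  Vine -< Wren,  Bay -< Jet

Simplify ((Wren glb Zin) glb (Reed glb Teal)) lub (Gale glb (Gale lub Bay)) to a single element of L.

Wren ∧ Zin = Vine
Reed ∧ Teal = Lark
Vine ∧ Lark = Quill
Gale ∨ Bay = Bay
Gale ∧ Bay = Gale
Quill ∨ Gale = Gale

Gale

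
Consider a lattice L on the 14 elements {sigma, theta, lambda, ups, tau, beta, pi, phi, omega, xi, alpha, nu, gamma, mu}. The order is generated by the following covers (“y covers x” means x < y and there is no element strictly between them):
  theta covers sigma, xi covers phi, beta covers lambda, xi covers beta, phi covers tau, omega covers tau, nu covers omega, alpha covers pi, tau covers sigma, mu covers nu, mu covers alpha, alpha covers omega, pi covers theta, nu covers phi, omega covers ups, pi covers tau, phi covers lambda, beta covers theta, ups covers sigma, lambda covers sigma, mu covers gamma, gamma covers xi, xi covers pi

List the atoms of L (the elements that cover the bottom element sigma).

The atoms are exactly the elements that cover sigma: lambda, tau, theta, ups.

lambda, tau, theta, ups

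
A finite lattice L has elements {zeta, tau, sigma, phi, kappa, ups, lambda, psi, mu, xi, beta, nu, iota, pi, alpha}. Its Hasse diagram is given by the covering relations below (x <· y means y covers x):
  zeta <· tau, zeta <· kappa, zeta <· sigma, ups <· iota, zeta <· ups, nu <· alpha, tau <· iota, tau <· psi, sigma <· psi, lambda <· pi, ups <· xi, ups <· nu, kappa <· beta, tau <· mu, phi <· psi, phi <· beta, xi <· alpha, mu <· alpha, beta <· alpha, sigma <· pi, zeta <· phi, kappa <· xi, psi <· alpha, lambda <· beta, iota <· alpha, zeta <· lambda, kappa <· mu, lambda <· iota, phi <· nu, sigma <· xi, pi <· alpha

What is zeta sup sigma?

Common upper bounds of {zeta, sigma}: alpha, pi, psi, sigma, xi.
The least among these is sigma.

sigma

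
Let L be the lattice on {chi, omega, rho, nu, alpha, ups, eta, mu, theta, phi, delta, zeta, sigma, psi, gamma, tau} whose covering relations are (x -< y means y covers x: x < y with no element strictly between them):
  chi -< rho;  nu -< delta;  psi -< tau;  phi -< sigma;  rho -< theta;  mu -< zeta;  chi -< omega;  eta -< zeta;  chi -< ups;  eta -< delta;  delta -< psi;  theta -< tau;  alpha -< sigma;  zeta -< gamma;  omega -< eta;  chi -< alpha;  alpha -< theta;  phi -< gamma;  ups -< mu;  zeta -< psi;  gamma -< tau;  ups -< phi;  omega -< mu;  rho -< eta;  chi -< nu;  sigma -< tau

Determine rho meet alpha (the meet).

Common lower bounds of {rho, alpha}: chi.
The greatest among these is chi.

chi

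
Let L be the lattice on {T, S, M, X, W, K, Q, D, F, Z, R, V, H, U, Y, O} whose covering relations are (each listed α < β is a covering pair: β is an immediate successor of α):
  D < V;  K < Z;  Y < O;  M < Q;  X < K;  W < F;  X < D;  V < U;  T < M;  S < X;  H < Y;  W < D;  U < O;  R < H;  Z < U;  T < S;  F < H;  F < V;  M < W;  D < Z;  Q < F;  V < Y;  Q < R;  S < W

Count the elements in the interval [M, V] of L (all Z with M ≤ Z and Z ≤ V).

The interval [M, V] = {D, F, M, Q, V, W}, which has 6 elements.

6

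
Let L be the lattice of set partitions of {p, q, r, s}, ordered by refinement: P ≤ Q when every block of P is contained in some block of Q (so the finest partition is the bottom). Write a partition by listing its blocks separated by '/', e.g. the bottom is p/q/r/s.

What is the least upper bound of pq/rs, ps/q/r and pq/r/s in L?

pqrs

Common upper bounds of {pq/rs, ps/q/r, pq/r/s}: pqrs.
The least among these is pqrs.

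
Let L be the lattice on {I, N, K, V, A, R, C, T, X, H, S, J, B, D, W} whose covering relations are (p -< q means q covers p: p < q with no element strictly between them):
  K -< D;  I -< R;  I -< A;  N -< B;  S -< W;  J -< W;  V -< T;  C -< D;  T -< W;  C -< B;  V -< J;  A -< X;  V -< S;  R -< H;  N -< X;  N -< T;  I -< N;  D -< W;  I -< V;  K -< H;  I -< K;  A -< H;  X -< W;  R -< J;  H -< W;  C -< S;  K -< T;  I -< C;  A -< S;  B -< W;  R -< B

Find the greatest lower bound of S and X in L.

Common lower bounds of {S, X}: A, I.
The greatest among these is A.

A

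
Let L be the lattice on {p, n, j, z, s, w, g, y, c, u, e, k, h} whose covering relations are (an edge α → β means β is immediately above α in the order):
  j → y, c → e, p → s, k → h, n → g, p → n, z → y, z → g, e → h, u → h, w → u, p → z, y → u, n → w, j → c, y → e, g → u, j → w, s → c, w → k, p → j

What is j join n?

Common upper bounds of {j, n}: h, k, u, w.
The least among these is w.

w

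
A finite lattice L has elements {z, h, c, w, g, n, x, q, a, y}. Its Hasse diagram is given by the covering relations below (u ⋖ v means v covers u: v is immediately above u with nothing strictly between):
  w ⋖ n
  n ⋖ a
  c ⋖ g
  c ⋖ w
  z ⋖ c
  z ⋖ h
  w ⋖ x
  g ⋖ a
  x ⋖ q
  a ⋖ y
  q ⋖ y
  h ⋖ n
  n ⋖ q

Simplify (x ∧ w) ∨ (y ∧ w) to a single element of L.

x ∧ w = w
y ∧ w = w
w ∨ w = w

w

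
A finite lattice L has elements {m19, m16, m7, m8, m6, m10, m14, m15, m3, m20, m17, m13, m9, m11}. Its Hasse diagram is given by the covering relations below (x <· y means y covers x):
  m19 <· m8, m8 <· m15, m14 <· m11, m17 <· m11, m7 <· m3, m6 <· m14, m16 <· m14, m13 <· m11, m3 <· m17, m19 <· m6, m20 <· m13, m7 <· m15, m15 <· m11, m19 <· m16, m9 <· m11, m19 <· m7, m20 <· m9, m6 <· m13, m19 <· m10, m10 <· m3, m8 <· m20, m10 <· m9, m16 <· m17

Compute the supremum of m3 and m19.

m3

Common upper bounds of {m3, m19}: m11, m17, m3.
The least among these is m3.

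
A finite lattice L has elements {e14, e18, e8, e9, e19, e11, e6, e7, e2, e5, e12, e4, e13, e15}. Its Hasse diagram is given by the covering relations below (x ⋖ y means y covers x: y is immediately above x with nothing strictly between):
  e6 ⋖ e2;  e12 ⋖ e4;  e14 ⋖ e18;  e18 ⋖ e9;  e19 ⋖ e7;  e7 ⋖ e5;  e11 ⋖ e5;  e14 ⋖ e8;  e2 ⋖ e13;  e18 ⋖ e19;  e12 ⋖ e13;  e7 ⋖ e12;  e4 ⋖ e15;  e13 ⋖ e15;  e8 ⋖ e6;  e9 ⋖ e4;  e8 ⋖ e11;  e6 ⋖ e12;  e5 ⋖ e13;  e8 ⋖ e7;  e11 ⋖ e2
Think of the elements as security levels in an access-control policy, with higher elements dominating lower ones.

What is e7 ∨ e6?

e12

Common upper bounds of {e7, e6}: e12, e13, e15, e4.
The least among these is e12.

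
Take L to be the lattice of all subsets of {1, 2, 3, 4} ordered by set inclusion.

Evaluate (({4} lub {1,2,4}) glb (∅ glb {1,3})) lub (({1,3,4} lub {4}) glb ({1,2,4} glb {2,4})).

{4}

{4} ∨ {1,2,4} = {1,2,4}
∅ ∧ {1,3} = ∅
{1,2,4} ∧ ∅ = ∅
{1,3,4} ∨ {4} = {1,3,4}
{1,2,4} ∧ {2,4} = {2,4}
{1,3,4} ∧ {2,4} = {4}
∅ ∨ {4} = {4}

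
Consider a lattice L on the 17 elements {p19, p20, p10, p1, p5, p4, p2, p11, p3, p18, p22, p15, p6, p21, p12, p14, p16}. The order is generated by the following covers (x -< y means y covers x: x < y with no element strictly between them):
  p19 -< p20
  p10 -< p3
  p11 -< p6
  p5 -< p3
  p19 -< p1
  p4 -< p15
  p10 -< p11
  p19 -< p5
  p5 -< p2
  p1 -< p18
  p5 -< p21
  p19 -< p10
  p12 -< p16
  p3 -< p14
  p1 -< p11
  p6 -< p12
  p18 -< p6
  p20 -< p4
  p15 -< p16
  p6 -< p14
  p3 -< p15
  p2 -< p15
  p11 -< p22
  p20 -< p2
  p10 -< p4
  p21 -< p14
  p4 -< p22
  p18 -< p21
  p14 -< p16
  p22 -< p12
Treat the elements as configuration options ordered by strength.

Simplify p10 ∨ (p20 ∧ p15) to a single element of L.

p20 ∧ p15 = p20
p10 ∨ p20 = p4

p4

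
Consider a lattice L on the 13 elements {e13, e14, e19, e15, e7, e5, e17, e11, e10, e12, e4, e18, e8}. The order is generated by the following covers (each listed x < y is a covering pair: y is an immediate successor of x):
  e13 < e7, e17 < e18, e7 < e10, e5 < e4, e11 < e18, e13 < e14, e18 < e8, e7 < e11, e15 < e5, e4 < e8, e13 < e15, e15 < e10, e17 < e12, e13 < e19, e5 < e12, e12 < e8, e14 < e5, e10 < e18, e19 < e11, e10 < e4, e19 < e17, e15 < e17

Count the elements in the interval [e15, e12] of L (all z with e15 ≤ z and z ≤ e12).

The interval [e15, e12] = {e12, e15, e17, e5}, which has 4 elements.

4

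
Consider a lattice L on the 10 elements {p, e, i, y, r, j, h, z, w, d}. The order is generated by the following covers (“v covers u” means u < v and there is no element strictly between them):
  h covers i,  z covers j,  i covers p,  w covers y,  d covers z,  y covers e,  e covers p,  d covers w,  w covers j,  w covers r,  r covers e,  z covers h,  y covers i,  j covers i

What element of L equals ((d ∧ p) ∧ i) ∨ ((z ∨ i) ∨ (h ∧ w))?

d ∧ p = p
p ∧ i = p
z ∨ i = z
h ∧ w = i
z ∨ i = z
p ∨ z = z

z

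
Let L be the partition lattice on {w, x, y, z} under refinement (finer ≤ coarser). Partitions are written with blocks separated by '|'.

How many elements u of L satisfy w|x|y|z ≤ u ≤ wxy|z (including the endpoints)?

5

The interval [w|x|y|z, wxy|z] = {wxy|z, wx|y|z, wy|x|z, w|xy|z, w|x|y|z}, which has 5 elements.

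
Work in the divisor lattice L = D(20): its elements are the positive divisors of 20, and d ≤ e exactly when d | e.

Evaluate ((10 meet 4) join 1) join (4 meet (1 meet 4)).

2

10 ∧ 4 = 2
2 ∨ 1 = 2
1 ∧ 4 = 1
4 ∧ 1 = 1
2 ∨ 1 = 2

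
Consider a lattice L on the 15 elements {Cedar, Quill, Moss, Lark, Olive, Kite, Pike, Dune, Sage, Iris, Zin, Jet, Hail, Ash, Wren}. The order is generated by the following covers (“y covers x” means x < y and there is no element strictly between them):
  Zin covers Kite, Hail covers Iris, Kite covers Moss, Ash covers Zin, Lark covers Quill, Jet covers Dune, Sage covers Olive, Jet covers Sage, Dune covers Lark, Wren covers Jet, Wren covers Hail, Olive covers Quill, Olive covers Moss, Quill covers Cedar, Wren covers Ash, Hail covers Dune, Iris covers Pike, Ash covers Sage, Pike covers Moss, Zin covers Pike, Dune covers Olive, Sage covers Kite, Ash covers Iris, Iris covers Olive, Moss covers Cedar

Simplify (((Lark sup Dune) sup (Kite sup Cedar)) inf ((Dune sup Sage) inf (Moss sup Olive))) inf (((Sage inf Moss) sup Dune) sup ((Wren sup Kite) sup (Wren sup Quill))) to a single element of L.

Olive

Lark ∨ Dune = Dune
Kite ∨ Cedar = Kite
Dune ∨ Kite = Jet
Dune ∨ Sage = Jet
Moss ∨ Olive = Olive
Jet ∧ Olive = Olive
Jet ∧ Olive = Olive
Sage ∧ Moss = Moss
Moss ∨ Dune = Dune
Wren ∨ Kite = Wren
Wren ∨ Quill = Wren
Wren ∨ Wren = Wren
Dune ∨ Wren = Wren
Olive ∧ Wren = Olive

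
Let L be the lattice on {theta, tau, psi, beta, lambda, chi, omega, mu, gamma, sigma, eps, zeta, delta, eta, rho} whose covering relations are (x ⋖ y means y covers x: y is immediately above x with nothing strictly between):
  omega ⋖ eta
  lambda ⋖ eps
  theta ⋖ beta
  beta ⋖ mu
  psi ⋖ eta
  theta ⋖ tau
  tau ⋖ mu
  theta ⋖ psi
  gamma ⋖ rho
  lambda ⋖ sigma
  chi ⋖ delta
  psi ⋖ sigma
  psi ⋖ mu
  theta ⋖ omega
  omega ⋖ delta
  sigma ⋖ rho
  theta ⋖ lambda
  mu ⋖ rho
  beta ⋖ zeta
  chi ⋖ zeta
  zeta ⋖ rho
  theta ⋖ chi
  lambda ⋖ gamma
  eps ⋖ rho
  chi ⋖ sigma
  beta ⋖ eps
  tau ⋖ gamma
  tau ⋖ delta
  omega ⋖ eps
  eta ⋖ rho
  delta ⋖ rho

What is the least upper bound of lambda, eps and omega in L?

eps

Common upper bounds of {lambda, eps, omega}: eps, rho.
The least among these is eps.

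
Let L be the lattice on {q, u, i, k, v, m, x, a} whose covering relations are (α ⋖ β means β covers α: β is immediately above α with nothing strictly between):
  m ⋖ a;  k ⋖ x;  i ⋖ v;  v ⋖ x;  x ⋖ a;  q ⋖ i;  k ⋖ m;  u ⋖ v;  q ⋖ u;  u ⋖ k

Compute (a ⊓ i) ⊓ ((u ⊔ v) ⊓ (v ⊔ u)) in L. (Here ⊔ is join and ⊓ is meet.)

a ∧ i = i
u ∨ v = v
v ∨ u = v
v ∧ v = v
i ∧ v = i

i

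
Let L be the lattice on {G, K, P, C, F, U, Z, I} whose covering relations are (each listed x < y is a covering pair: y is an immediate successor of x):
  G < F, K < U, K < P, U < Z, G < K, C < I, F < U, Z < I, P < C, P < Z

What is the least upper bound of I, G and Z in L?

I

Common upper bounds of {I, G, Z}: I.
The least among these is I.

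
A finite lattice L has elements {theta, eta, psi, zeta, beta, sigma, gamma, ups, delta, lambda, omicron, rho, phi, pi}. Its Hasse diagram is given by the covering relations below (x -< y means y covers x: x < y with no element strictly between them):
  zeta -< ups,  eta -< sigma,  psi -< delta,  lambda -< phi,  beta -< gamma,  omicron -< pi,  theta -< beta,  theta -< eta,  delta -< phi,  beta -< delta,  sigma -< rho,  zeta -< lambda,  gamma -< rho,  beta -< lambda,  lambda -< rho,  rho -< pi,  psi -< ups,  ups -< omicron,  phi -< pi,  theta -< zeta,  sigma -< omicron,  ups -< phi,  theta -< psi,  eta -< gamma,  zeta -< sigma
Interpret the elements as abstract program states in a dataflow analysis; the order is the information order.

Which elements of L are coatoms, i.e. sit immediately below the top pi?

The coatoms are exactly the elements covered by pi: omicron, phi, rho.

omicron, phi, rho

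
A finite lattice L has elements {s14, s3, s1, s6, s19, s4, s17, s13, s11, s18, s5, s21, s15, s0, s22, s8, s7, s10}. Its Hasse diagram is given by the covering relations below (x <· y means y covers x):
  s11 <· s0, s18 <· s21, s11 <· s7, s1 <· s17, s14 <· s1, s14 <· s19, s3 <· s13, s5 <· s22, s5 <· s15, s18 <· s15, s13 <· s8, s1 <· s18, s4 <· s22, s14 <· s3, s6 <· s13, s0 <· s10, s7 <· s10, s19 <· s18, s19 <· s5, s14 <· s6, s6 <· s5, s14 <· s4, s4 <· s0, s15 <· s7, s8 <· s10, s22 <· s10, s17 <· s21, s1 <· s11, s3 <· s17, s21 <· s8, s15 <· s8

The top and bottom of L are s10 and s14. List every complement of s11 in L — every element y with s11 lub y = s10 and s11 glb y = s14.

Need y with s11 ∨ y = s10 and s11 ∧ y = s14.
Checking each element gives: s13, s22, s3.

s13, s22, s3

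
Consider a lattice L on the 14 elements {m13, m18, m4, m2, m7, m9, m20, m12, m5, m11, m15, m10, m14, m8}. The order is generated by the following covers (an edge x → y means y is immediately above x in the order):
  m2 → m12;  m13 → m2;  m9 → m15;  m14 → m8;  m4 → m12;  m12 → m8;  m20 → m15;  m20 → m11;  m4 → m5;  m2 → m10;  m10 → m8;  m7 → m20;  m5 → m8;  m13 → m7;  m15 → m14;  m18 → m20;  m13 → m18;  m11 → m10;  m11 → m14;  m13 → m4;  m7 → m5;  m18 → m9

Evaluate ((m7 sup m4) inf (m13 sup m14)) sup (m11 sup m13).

m11

m7 ∨ m4 = m5
m13 ∨ m14 = m14
m5 ∧ m14 = m7
m11 ∨ m13 = m11
m7 ∨ m11 = m11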